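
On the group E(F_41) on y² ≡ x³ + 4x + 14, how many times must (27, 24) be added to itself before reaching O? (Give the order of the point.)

12

2P: tangent at (27, 24): λ = (3·27² + 4)/(2·24) ≡ 18/7. 7⁻¹ ≡ 6 (mod 41), so λ ≡ 18·6 ≡ 26.
  x = λ² - 27 - 27 = 676 - 54 ≡ 7; y = λ·(27 - 7) - 24 ≡ 4. → (7, 4)
3P: (7, 4) + (27, 24). λ = (24 - 4)/(27 - 7) ≡ 20/20 mod 41. 20⁻¹ ≡ 39 (mod 41), so λ ≡ 1.
  x = λ² - 7 - 27 = 1 - 34 ≡ 8; y = λ·(7 - 8) - 4 ≡ 36. → (8, 36)
4P: (8, 36) + (27, 24). λ = (24 - 36)/(27 - 8) ≡ 29/19 mod 41. 19⁻¹ ≡ 13 (mod 41), so λ ≡ 8.
  x = λ² - 8 - 27 = 64 - 35 ≡ 29; y = λ·(8 - 29) - 36 ≡ 1. → (29, 1)
5P: (29, 1) + (27, 24). λ = (24 - 1)/(27 - 29) ≡ 23/39 mod 41. 39⁻¹ ≡ 20 (mod 41), so λ ≡ 9.
  x = λ² - 29 - 27 = 81 - 56 ≡ 25; y = λ·(29 - 25) - 1 ≡ 35. → (25, 35)
6P: (25, 35) + (27, 24). λ = (24 - 35)/(27 - 25) ≡ 30/2 mod 41. 2⁻¹ ≡ 21 (mod 41) since 2·21 = 42 ≡ 1, so λ ≡ 15.
  x = λ² - 25 - 27 = 225 - 52 ≡ 9; y = λ·(25 - 9) - 35 ≡ 0. → (9, 0)
7P: (9, 0) + (27, 24). λ = (24 - 0)/(27 - 9) ≡ 24/18 mod 41. 18⁻¹ ≡ 16 (mod 41) since 18·16 = 288 ≡ 1, so λ ≡ 15.
  x = λ² - 9 - 27 = 225 - 36 ≡ 25; y = λ·(9 - 25) - 0 ≡ 6. → (25, 6)
8P: (25, 6) + (27, 24). λ = (24 - 6)/(27 - 25) ≡ 18/2 mod 41. 2⁻¹ ≡ 21 (mod 41), so λ ≡ 9.
  x = λ² - 25 - 27 = 81 - 52 ≡ 29; y = λ·(25 - 29) - 6 ≡ 40. → (29, 40)
9P: (29, 40) + (27, 24). λ = (24 - 40)/(27 - 29) ≡ 25/39 mod 41. 39⁻¹ ≡ 20 (mod 41), so λ ≡ 8.
  x = λ² - 29 - 27 = 64 - 56 ≡ 8; y = λ·(29 - 8) - 40 ≡ 5. → (8, 5)
10P: (8, 5) + (27, 24). λ = (24 - 5)/(27 - 8) ≡ 19/19 mod 41. 19⁻¹ ≡ 13 (mod 41) since 19·13 = 247 ≡ 1, so λ ≡ 1.
  x = λ² - 8 - 27 = 1 - 35 ≡ 7; y = λ·(8 - 7) - 5 ≡ 37. → (7, 37)
11P: (7, 37) + (27, 24). λ = (24 - 37)/(27 - 7) ≡ 28/20 mod 41. 20⁻¹ ≡ 39 (mod 41), so λ ≡ 26.
  x = λ² - 7 - 27 = 676 - 34 ≡ 27; y = λ·(7 - 27) - 37 ≡ 17. → (27, 17)
12P: (27, 17) + (27, 24): same x and y₁ ≡ -y₂, so the sum is O.
12P = O, so the order is 12.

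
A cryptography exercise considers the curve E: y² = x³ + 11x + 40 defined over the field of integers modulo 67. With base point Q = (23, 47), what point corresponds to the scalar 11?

(56, 53)

Repeated addition: build up to 11Q.
2Q: tangent at (23, 47): λ = (3·23² + 11)/(2·47) ≡ 57/27. 27⁻¹ ≡ 5 (mod 67), so λ ≡ 57·5 ≡ 17.
  x = λ² - 23 - 23 = 289 - 46 ≡ 42; y = λ·(23 - 42) - 47 ≡ 32. → (42, 32)
3Q: (42, 32) + (23, 47). λ = (47 - 32)/(23 - 42) ≡ 15/48 mod 67. 48⁻¹ ≡ 7 (mod 67), so λ ≡ 38.
  x = λ² - 42 - 23 = 1444 - 65 ≡ 39; y = λ·(42 - 39) - 32 ≡ 15. → (39, 15)
4Q: (39, 15) + (23, 47). λ = (47 - 15)/(23 - 39) ≡ 32/51 mod 67. 51⁻¹ ≡ 46 (mod 67), so λ ≡ 65.
  x = λ² - 39 - 23 = 4225 - 62 ≡ 9; y = λ·(39 - 9) - 15 ≡ 59. → (9, 59)
5Q: (9, 59) + (23, 47). λ = (47 - 59)/(23 - 9) ≡ 55/14 mod 67. 14⁻¹ ≡ 24 (mod 67) since 14·24 = 336 ≡ 1, so λ ≡ 47.
  x = λ² - 9 - 23 = 2209 - 32 ≡ 33; y = λ·(9 - 33) - 59 ≡ 19. → (33, 19)
6Q: (33, 19) + (23, 47). λ = (47 - 19)/(23 - 33) ≡ 28/57 mod 67. 57⁻¹ ≡ 20 (mod 67), so λ ≡ 24.
  x = λ² - 33 - 23 = 576 - 56 ≡ 51; y = λ·(33 - 51) - 19 ≡ 18. → (51, 18)
7Q: (51, 18) + (23, 47). λ = (47 - 18)/(23 - 51) ≡ 29/39 mod 67. 39⁻¹ ≡ 55 (mod 67), so λ ≡ 54.
  x = λ² - 51 - 23 = 2916 - 74 ≡ 28; y = λ·(51 - 28) - 18 ≡ 18. → (28, 18)
8Q: (28, 18) + (23, 47). λ = (47 - 18)/(23 - 28) ≡ 29/62 mod 67. 62⁻¹ ≡ 40 (mod 67) since 62·40 = 2480 ≡ 1, so λ ≡ 21.
  x = λ² - 28 - 23 = 441 - 51 ≡ 55; y = λ·(28 - 55) - 18 ≡ 18. → (55, 18)
9Q: (55, 18) + (23, 47). λ = (47 - 18)/(23 - 55) ≡ 29/35 mod 67. 35⁻¹ ≡ 23 (mod 67), so λ ≡ 64.
  x = λ² - 55 - 23 = 4096 - 78 ≡ 65; y = λ·(55 - 65) - 18 ≡ 12. → (65, 12)
10Q: (65, 12) + (23, 47). λ = (47 - 12)/(23 - 65) ≡ 35/25 mod 67. 25⁻¹ ≡ 59 (mod 67) since 25·59 = 1475 ≡ 1, so λ ≡ 55.
  x = λ² - 65 - 23 = 3025 - 88 ≡ 56; y = λ·(65 - 56) - 12 ≡ 14. → (56, 14)
11Q: (56, 14) + (23, 47). λ = (47 - 14)/(23 - 56) ≡ 33/34 mod 67. 34⁻¹ ≡ 2 (mod 67), so λ ≡ 66.
  x = λ² - 56 - 23 = 4356 - 79 ≡ 56; y = λ·(56 - 56) - 14 ≡ 53. → (56, 53)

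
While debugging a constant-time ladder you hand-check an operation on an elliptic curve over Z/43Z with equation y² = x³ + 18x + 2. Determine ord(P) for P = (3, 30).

10

2P: tangent at (3, 30): λ = (3·3² + 18)/(2·30) ≡ 2/17. 17⁻¹ ≡ 38 (mod 43), so λ ≡ 2·38 ≡ 33.
  x = λ² - 3 - 3 = 1089 - 6 ≡ 8; y = λ·(3 - 8) - 30 ≡ 20. → (8, 20)
3P: (8, 20) + (3, 30). λ = (30 - 20)/(3 - 8) ≡ 10/38 mod 43. 38⁻¹ ≡ 17 (mod 43), so λ ≡ 41.
  x = λ² - 8 - 3 = 1681 - 11 ≡ 36; y = λ·(8 - 36) - 20 ≡ 36. → (36, 36)
4P: (36, 36) + (3, 30). λ = (30 - 36)/(3 - 36) ≡ 37/10 mod 43. 10⁻¹ ≡ 13 (mod 43) since 10·13 = 130 ≡ 1, so λ ≡ 8.
  x = λ² - 36 - 3 = 64 - 39 ≡ 25; y = λ·(36 - 25) - 36 ≡ 9. → (25, 9)
5P: (25, 9) + (3, 30). λ = (30 - 9)/(3 - 25) ≡ 21/21 mod 43. 21⁻¹ ≡ 41 (mod 43), so λ ≡ 1.
  x = λ² - 25 - 3 = 1 - 28 ≡ 16; y = λ·(25 - 16) - 9 ≡ 0. → (16, 0)
6P: (16, 0) + (3, 30). λ = (30 - 0)/(3 - 16) ≡ 30/30 mod 43. 30⁻¹ ≡ 33 (mod 43) since 30·33 = 990 ≡ 1, so λ ≡ 1.
  x = λ² - 16 - 3 = 1 - 19 ≡ 25; y = λ·(16 - 25) - 0 ≡ 34. → (25, 34)
7P: (25, 34) + (3, 30). λ = (30 - 34)/(3 - 25) ≡ 39/21 mod 43. 21⁻¹ ≡ 41 (mod 43), so λ ≡ 8.
  x = λ² - 25 - 3 = 64 - 28 ≡ 36; y = λ·(25 - 36) - 34 ≡ 7. → (36, 7)
8P: (36, 7) + (3, 30). λ = (30 - 7)/(3 - 36) ≡ 23/10 mod 43. 10⁻¹ ≡ 13 (mod 43) since 10·13 = 130 ≡ 1, so λ ≡ 41.
  x = λ² - 36 - 3 = 1681 - 39 ≡ 8; y = λ·(36 - 8) - 7 ≡ 23. → (8, 23)
9P: (8, 23) + (3, 30). λ = (30 - 23)/(3 - 8) ≡ 7/38 mod 43. 38⁻¹ ≡ 17 (mod 43), so λ ≡ 33.
  x = λ² - 8 - 3 = 1089 - 11 ≡ 3; y = λ·(8 - 3) - 23 ≡ 13. → (3, 13)
10P: (3, 13) + (3, 30): same x and y₁ ≡ -y₂, so the sum is the point at infinity.
10P = the point at infinity, so the order is 10.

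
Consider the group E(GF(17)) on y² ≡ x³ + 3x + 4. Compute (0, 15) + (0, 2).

O

The two points share x = 0 and their y-coordinates satisfy 15 + 2 ≡ 0 (mod 17), so they are inverses. Their sum is ∞.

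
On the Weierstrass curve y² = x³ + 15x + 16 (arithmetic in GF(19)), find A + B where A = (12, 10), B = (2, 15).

(12, 10) + (2, 15). λ = (15 - 10)/(2 - 12) ≡ 5/9 mod 19. 9⁻¹ ≡ 17 (mod 19), so λ ≡ 9.
  x = λ² - 12 - 2 = 81 - 14 ≡ 10; y = λ·(12 - 10) - 10 ≡ 8. → (10, 8)

(10, 8)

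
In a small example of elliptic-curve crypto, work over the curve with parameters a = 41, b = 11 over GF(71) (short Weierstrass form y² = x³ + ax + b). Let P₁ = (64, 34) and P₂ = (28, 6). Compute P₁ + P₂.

(62, 7)

(64, 34) + (28, 6). λ = (6 - 34)/(28 - 64) ≡ 43/35 mod 71. 35⁻¹ ≡ 69 (mod 71), so λ ≡ 56.
  x = λ² - 64 - 28 = 3136 - 92 ≡ 62; y = λ·(64 - 62) - 34 ≡ 7. → (62, 7)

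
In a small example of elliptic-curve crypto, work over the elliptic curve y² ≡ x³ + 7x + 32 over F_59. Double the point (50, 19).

(25, 43)

tangent at (50, 19): λ = (3·50² + 7)/(2·19) ≡ 14/38. 38⁻¹ ≡ 14 (mod 59) since 38·14 = 532 ≡ 1, so λ ≡ 14·14 ≡ 19.
  x = λ² - 50 - 50 = 361 - 100 ≡ 25; y = λ·(50 - 25) - 19 ≡ 43. → (25, 43)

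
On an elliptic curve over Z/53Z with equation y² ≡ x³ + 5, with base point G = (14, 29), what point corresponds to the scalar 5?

(14, 24)

Double-and-add on 5 = (101)₂. Start with G = (14, 29) for the leading 1-bit.
double: tangent at (14, 29): λ = (3·14² + 0)/(2·29) ≡ 5/5. 5⁻¹ ≡ 32 (mod 53), so λ ≡ 5·32 ≡ 1.
  x = λ² - 14 - 14 = 1 - 28 ≡ 26; y = λ·(14 - 26) - 29 ≡ 12. → (26, 12)
double: tangent at (26, 12): λ = (3·26² + 0)/(2·12) ≡ 14/24. 24⁻¹ ≡ 42 (mod 53) since 24·42 = 1008 ≡ 1, so λ ≡ 14·42 ≡ 5.
  x = λ² - 26 - 26 = 25 - 52 ≡ 26; y = λ·(26 - 26) - 12 ≡ 41. → (26, 41)
add G: (26, 41) + (14, 29). λ = (29 - 41)/(14 - 26) ≡ 41/41 mod 53. 41⁻¹ ≡ 22 (mod 53), so λ ≡ 1.
  x = λ² - 26 - 14 = 1 - 40 ≡ 14; y = λ·(26 - 14) - 41 ≡ 24. → (14, 24)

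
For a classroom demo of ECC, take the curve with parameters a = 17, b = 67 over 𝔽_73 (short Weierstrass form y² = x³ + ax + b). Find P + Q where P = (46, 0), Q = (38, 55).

(46, 0) + (38, 55). λ = (55 - 0)/(38 - 46) ≡ 55/65 mod 73. 65⁻¹ ≡ 9 (mod 73), so λ ≡ 57.
  x = λ² - 46 - 38 = 3249 - 84 ≡ 26; y = λ·(46 - 26) - 0 ≡ 45. → (26, 45)

(26, 45)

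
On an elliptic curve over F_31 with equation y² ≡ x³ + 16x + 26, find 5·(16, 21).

(11, 18)

Write Q = (16, 21).
Double-and-add on 5 = (101)₂. Start with Q = (16, 21) for the leading 1-bit.
double: tangent at (16, 21): λ = (3·16² + 16)/(2·21) ≡ 9/11. 11⁻¹ ≡ 17 (mod 31) since 11·17 = 187 ≡ 1, so λ ≡ 9·17 ≡ 29.
  x = λ² - 16 - 16 = 841 - 32 ≡ 3; y = λ·(16 - 3) - 21 ≡ 15. → (3, 15)
double: tangent at (3, 15): λ = (3·3² + 16)/(2·15) ≡ 12/30. 30⁻¹ ≡ 30 (mod 31), so λ ≡ 12·30 ≡ 19.
  x = λ² - 3 - 3 = 361 - 6 ≡ 14; y = λ·(3 - 14) - 15 ≡ 24. → (14, 24)
add Q: (14, 24) + (16, 21). λ = (21 - 24)/(16 - 14) ≡ 28/2 mod 31. 2⁻¹ ≡ 16 (mod 31) since 2·16 = 32 ≡ 1, so λ ≡ 14.
  x = λ² - 14 - 16 = 196 - 30 ≡ 11; y = λ·(14 - 11) - 24 ≡ 18. → (11, 18)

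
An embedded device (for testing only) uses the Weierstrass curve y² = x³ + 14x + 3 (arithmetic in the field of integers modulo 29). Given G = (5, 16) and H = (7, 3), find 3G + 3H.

First 3G:
Repeated addition: build up to 3G.
2G: tangent at (5, 16): λ = (3·5² + 14)/(2·16) ≡ 2/3. 3⁻¹ ≡ 10 (mod 29) since 3·10 = 30 ≡ 1, so λ ≡ 2·10 ≡ 20.
  x = λ² - 5 - 5 = 400 - 10 ≡ 13; y = λ·(5 - 13) - 16 ≡ 27. → (13, 27)
3G: (13, 27) + (5, 16). λ = (16 - 27)/(5 - 13) ≡ 18/21 mod 29. 21⁻¹ ≡ 18 (mod 29), so λ ≡ 5.
  x = λ² - 13 - 5 = 25 - 18 ≡ 7; y = λ·(13 - 7) - 27 ≡ 3. → (7, 3)
3G = (7, 3).
Next 3H:
Repeated addition: build up to 3H.
2H: tangent at (7, 3): λ = (3·7² + 14)/(2·3) ≡ 16/6. 6⁻¹ ≡ 5 (mod 29), so λ ≡ 16·5 ≡ 22.
  x = λ² - 7 - 7 = 484 - 14 ≡ 6; y = λ·(7 - 6) - 3 ≡ 19. → (6, 19)
3H: (6, 19) + (7, 3). λ = (3 - 19)/(7 - 6) ≡ 13/1 mod 29. 1⁻¹ ≡ 1 (mod 29), so λ ≡ 13.
  x = λ² - 6 - 7 = 169 - 13 ≡ 11; y = λ·(6 - 11) - 19 ≡ 3. → (11, 3)
3H = (11, 3).
Finally 3G + 3H:
(7, 3) + (11, 3). λ = (3 - 3)/(11 - 7) ≡ 0/4 mod 29. 4⁻¹ ≡ 22 (mod 29), so λ ≡ 0.
  x = λ² - 7 - 11 = 0 - 18 ≡ 11; y = λ·(7 - 11) - 3 ≡ 26. → (11, 26)

(11, 26)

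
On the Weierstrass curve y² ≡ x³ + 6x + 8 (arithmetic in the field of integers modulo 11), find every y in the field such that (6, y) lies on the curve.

x³ + 6x + 8 = 260 ≡ 7 (mod 11).
7 is a non-residue mod 11; no y exists.

none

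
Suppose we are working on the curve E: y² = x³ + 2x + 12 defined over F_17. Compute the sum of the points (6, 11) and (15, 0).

(4, 13)

(6, 11) + (15, 0). λ = (0 - 11)/(15 - 6) ≡ 6/9 mod 17. 9⁻¹ ≡ 2 (mod 17), so λ ≡ 12.
  x = λ² - 6 - 15 = 144 - 21 ≡ 4; y = λ·(6 - 4) - 11 ≡ 13. → (4, 13)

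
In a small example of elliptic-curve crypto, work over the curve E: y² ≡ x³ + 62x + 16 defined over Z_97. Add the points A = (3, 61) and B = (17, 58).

(33, 84)

(3, 61) + (17, 58). λ = (58 - 61)/(17 - 3) ≡ 94/14 mod 97. 14⁻¹ ≡ 7 (mod 97) since 14·7 = 98 ≡ 1, so λ ≡ 76.
  x = λ² - 3 - 17 = 5776 - 20 ≡ 33; y = λ·(3 - 33) - 61 ≡ 84. → (33, 84)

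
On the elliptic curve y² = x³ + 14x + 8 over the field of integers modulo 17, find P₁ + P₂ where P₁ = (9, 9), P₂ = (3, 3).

(9, 9) + (3, 3). λ = (3 - 9)/(3 - 9) ≡ 11/11 mod 17. 11⁻¹ ≡ 14 (mod 17), so λ ≡ 1.
  x = λ² - 9 - 3 = 1 - 12 ≡ 6; y = λ·(9 - 6) - 9 ≡ 11. → (6, 11)

(6, 11)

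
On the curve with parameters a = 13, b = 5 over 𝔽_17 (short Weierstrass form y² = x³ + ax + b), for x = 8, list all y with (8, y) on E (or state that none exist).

3, 14

x³ + 13x + 5 = 621 ≡ 9 (mod 17).
Square roots of 9 mod 17: 3 and 14 (since 3² = 9 ≡ 9).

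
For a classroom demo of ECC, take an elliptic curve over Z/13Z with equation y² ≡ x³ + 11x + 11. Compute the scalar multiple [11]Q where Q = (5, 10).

(5, 10)

Repeated addition: build up to 11Q.
2Q: tangent at (5, 10): λ = (3·5² + 11)/(2·10) ≡ 8/7. 7⁻¹ ≡ 2 (mod 13) since 7·2 = 14 ≡ 1, so λ ≡ 8·2 ≡ 3.
  x = λ² - 5 - 5 = 9 - 10 ≡ 12; y = λ·(5 - 12) - 10 ≡ 8. → (12, 8)
3Q: (12, 8) + (5, 10). λ = (10 - 8)/(5 - 12) ≡ 2/6 mod 13. 6⁻¹ ≡ 11 (mod 13), so λ ≡ 9.
  x = λ² - 12 - 5 = 81 - 17 ≡ 12; y = λ·(12 - 12) - 8 ≡ 5. → (12, 5)
4Q: (12, 5) + (5, 10). λ = (10 - 5)/(5 - 12) ≡ 5/6 mod 13. 6⁻¹ ≡ 11 (mod 13), so λ ≡ 3.
  x = λ² - 12 - 5 = 9 - 17 ≡ 5; y = λ·(12 - 5) - 5 ≡ 3. → (5, 3)
5Q: (5, 3) + (5, 10): same x and y₁ ≡ -y₂, so the sum is O.
6Q: O + (5, 10) = (5, 10) (identity).
7Q: tangent at (5, 10): λ = (3·5² + 11)/(2·10) ≡ 8/7. 7⁻¹ ≡ 2 (mod 13) since 7·2 = 14 ≡ 1, so λ ≡ 8·2 ≡ 3.
  x = λ² - 5 - 5 = 9 - 10 ≡ 12; y = λ·(5 - 12) - 10 ≡ 8. → (12, 8)
8Q: (12, 8) + (5, 10). λ = (10 - 8)/(5 - 12) ≡ 2/6 mod 13. 6⁻¹ ≡ 11 (mod 13), so λ ≡ 9.
  x = λ² - 12 - 5 = 81 - 17 ≡ 12; y = λ·(12 - 12) - 8 ≡ 5. → (12, 5)
9Q: (12, 5) + (5, 10). λ = (10 - 5)/(5 - 12) ≡ 5/6 mod 13. 6⁻¹ ≡ 11 (mod 13), so λ ≡ 3.
  x = λ² - 12 - 5 = 9 - 17 ≡ 5; y = λ·(12 - 5) - 5 ≡ 3. → (5, 3)
10Q: (5, 3) + (5, 10): same x and y₁ ≡ -y₂, so the sum is O.
11Q: O + (5, 10) = (5, 10) (identity).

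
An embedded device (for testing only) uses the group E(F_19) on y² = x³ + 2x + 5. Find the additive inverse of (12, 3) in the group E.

(12, 16)

-(12, 3) = (12, -3 mod 19) = (12, 16).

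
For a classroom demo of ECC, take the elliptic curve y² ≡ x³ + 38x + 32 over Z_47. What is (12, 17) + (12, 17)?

tangent at (12, 17): λ = (3·12² + 38)/(2·17) ≡ 0/34. 34⁻¹ ≡ 18 (mod 47) since 34·18 = 612 ≡ 1, so λ ≡ 0·18 ≡ 0.
  x = λ² - 12 - 12 = 0 - 24 ≡ 23; y = λ·(12 - 23) - 17 ≡ 30. → (23, 30)

(23, 30)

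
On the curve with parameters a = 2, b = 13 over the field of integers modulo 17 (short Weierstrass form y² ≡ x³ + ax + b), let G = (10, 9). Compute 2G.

tangent at (10, 9): λ = (3·10² + 2)/(2·9) ≡ 13/1. 1⁻¹ ≡ 1 (mod 17), so λ ≡ 13·1 ≡ 13.
  x = λ² - 10 - 10 = 169 - 20 ≡ 13; y = λ·(10 - 13) - 9 ≡ 3. → (13, 3)

(13, 3)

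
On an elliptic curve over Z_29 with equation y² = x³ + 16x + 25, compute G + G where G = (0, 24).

tangent at (0, 24): λ = (3·0² + 16)/(2·24) ≡ 16/19. 19⁻¹ ≡ 26 (mod 29), so λ ≡ 16·26 ≡ 10.
  x = λ² - 0 - 0 = 100 - 0 ≡ 13; y = λ·(0 - 13) - 24 ≡ 20. → (13, 20)

(13, 20)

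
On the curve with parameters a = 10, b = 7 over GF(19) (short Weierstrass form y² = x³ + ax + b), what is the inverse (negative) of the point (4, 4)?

-(4, 4) = (4, -4 mod 19) = (4, 15).

(4, 15)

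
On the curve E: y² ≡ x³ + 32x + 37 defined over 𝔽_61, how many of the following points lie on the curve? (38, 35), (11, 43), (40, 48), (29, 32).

(38, 35): 35² ≡ 5, rhs ≡ 5 → on.
(11, 43): 43² ≡ 19, rhs ≡ 12 → off.
(40, 48): 48² ≡ 47, rhs ≡ 47 → on.
(29, 32): 32² ≡ 48, rhs ≡ 39 → off.

2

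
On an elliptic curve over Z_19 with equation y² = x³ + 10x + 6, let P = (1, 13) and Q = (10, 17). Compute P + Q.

(1, 13) + (10, 17). λ = (17 - 13)/(10 - 1) ≡ 4/9 mod 19. 9⁻¹ ≡ 17 (mod 19), so λ ≡ 11.
  x = λ² - 1 - 10 = 121 - 11 ≡ 15; y = λ·(1 - 15) - 13 ≡ 4. → (15, 4)

(15, 4)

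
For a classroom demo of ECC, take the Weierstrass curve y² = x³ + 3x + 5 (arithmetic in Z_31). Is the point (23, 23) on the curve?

no

y² = 23² ≡ 2; x³ + 3x + 5 = 12241 ≡ 27 (mod 31). 2 ≠ 27.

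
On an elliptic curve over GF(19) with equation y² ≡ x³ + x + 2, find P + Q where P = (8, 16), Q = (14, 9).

(1, 17)

(8, 16) + (14, 9). λ = (9 - 16)/(14 - 8) ≡ 12/6 mod 19. 6⁻¹ ≡ 16 (mod 19), so λ ≡ 2.
  x = λ² - 8 - 14 = 4 - 22 ≡ 1; y = λ·(8 - 1) - 16 ≡ 17. → (1, 17)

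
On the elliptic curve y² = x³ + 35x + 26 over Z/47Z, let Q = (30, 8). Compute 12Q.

Repeated addition: build up to 12Q.
2Q: tangent at (30, 8): λ = (3·30² + 35)/(2·8) ≡ 9/16. 16⁻¹ ≡ 3 (mod 47), so λ ≡ 9·3 ≡ 27.
  x = λ² - 30 - 30 = 729 - 60 ≡ 11; y = λ·(30 - 11) - 8 ≡ 35. → (11, 35)
3Q: (11, 35) + (30, 8). λ = (8 - 35)/(30 - 11) ≡ 20/19 mod 47. 19⁻¹ ≡ 5 (mod 47) since 19·5 = 95 ≡ 1, so λ ≡ 6.
  x = λ² - 11 - 30 = 36 - 41 ≡ 42; y = λ·(11 - 42) - 35 ≡ 14. → (42, 14)
4Q: (42, 14) + (30, 8). λ = (8 - 14)/(30 - 42) ≡ 41/35 mod 47. 35⁻¹ ≡ 43 (mod 47), so λ ≡ 24.
  x = λ² - 42 - 30 = 576 - 72 ≡ 34; y = λ·(42 - 34) - 14 ≡ 37. → (34, 37)
5Q: (34, 37) + (30, 8). λ = (8 - 37)/(30 - 34) ≡ 18/43 mod 47. 43⁻¹ ≡ 35 (mod 47) since 43·35 = 1505 ≡ 1, so λ ≡ 19.
  x = λ² - 34 - 30 = 361 - 64 ≡ 15; y = λ·(34 - 15) - 37 ≡ 42. → (15, 42)
6Q: (15, 42) + (30, 8). λ = (8 - 42)/(30 - 15) ≡ 13/15 mod 47. 15⁻¹ ≡ 22 (mod 47) since 15·22 = 330 ≡ 1, so λ ≡ 4.
  x = λ² - 15 - 30 = 16 - 45 ≡ 18; y = λ·(15 - 18) - 42 ≡ 40. → (18, 40)
7Q: (18, 40) + (30, 8). λ = (8 - 40)/(30 - 18) ≡ 15/12 mod 47. 12⁻¹ ≡ 4 (mod 47) since 12·4 = 48 ≡ 1, so λ ≡ 13.
  x = λ² - 18 - 30 = 169 - 48 ≡ 27; y = λ·(18 - 27) - 40 ≡ 31. → (27, 31)
8Q: (27, 31) + (30, 8). λ = (8 - 31)/(30 - 27) ≡ 24/3 mod 47. 3⁻¹ ≡ 16 (mod 47) since 3·16 = 48 ≡ 1, so λ ≡ 8.
  x = λ² - 27 - 30 = 64 - 57 ≡ 7; y = λ·(27 - 7) - 31 ≡ 35. → (7, 35)
9Q: (7, 35) + (30, 8). λ = (8 - 35)/(30 - 7) ≡ 20/23 mod 47. 23⁻¹ ≡ 45 (mod 47), so λ ≡ 7.
  x = λ² - 7 - 30 = 49 - 37 ≡ 12; y = λ·(7 - 12) - 35 ≡ 24. → (12, 24)
10Q: (12, 24) + (30, 8). λ = (8 - 24)/(30 - 12) ≡ 31/18 mod 47. 18⁻¹ ≡ 34 (mod 47), so λ ≡ 20.
  x = λ² - 12 - 30 = 400 - 42 ≡ 29; y = λ·(12 - 29) - 24 ≡ 12. → (29, 12)
11Q: (29, 12) + (30, 8). λ = (8 - 12)/(30 - 29) ≡ 43/1 mod 47. 1⁻¹ ≡ 1 (mod 47), so λ ≡ 43.
  x = λ² - 29 - 30 = 1849 - 59 ≡ 4; y = λ·(29 - 4) - 12 ≡ 29. → (4, 29)
12Q: (4, 29) + (30, 8). λ = (8 - 29)/(30 - 4) ≡ 26/26 mod 47. 26⁻¹ ≡ 38 (mod 47), so λ ≡ 1.
  x = λ² - 4 - 30 = 1 - 34 ≡ 14; y = λ·(4 - 14) - 29 ≡ 8. → (14, 8)

(14, 8)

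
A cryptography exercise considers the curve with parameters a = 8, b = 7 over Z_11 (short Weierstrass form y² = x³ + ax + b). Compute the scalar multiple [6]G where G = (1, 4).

(1, 7)

Repeated addition: build up to 6G.
2G: tangent at (1, 4): λ = (3·1² + 8)/(2·4) ≡ 0/8. 8⁻¹ ≡ 7 (mod 11), so λ ≡ 0·7 ≡ 0.
  x = λ² - 1 - 1 = 0 - 2 ≡ 9; y = λ·(1 - 9) - 4 ≡ 7. → (9, 7)
3G: (9, 7) + (1, 4). λ = (4 - 7)/(1 - 9) ≡ 8/3 mod 11. 3⁻¹ ≡ 4 (mod 11) since 3·4 = 12 ≡ 1, so λ ≡ 10.
  x = λ² - 9 - 1 = 100 - 10 ≡ 2; y = λ·(9 - 2) - 7 ≡ 8. → (2, 8)
4G: (2, 8) + (1, 4). λ = (4 - 8)/(1 - 2) ≡ 7/10 mod 11. 10⁻¹ ≡ 10 (mod 11), so λ ≡ 4.
  x = λ² - 2 - 1 = 16 - 3 ≡ 2; y = λ·(2 - 2) - 8 ≡ 3. → (2, 3)
5G: (2, 3) + (1, 4). λ = (4 - 3)/(1 - 2) ≡ 1/10 mod 11. 10⁻¹ ≡ 10 (mod 11), so λ ≡ 10.
  x = λ² - 2 - 1 = 100 - 3 ≡ 9; y = λ·(2 - 9) - 3 ≡ 4. → (9, 4)
6G: (9, 4) + (1, 4). λ = (4 - 4)/(1 - 9) ≡ 0/3 mod 11. 3⁻¹ ≡ 4 (mod 11), so λ ≡ 0.
  x = λ² - 9 - 1 = 0 - 10 ≡ 1; y = λ·(9 - 1) - 4 ≡ 7. → (1, 7)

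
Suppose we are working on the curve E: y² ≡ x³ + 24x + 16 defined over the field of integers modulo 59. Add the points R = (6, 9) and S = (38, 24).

(6, 9) + (38, 24). λ = (24 - 9)/(38 - 6) ≡ 15/32 mod 59. 32⁻¹ ≡ 24 (mod 59) since 32·24 = 768 ≡ 1, so λ ≡ 6.
  x = λ² - 6 - 38 = 36 - 44 ≡ 51; y = λ·(6 - 51) - 9 ≡ 16. → (51, 16)

(51, 16)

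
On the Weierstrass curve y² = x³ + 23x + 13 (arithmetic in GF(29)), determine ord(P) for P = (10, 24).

2P: tangent at (10, 24): λ = (3·10² + 23)/(2·24) ≡ 4/19. 19⁻¹ ≡ 26 (mod 29), so λ ≡ 4·26 ≡ 17.
  x = λ² - 10 - 10 = 289 - 20 ≡ 8; y = λ·(10 - 8) - 24 ≡ 10. → (8, 10)
3P: (8, 10) + (10, 24). λ = (24 - 10)/(10 - 8) ≡ 14/2 mod 29. 2⁻¹ ≡ 15 (mod 29), so λ ≡ 7.
  x = λ² - 8 - 10 = 49 - 18 ≡ 2; y = λ·(8 - 2) - 10 ≡ 3. → (2, 3)
4P: (2, 3) + (10, 24). λ = (24 - 3)/(10 - 2) ≡ 21/8 mod 29. 8⁻¹ ≡ 11 (mod 29), so λ ≡ 28.
  x = λ² - 2 - 10 = 784 - 12 ≡ 18; y = λ·(2 - 18) - 3 ≡ 13. → (18, 13)
5P: (18, 13) + (10, 24). λ = (24 - 13)/(10 - 18) ≡ 11/21 mod 29. 21⁻¹ ≡ 18 (mod 29), so λ ≡ 24.
  x = λ² - 18 - 10 = 576 - 28 ≡ 26; y = λ·(18 - 26) - 13 ≡ 27. → (26, 27)
6P: (26, 27) + (10, 24). λ = (24 - 27)/(10 - 26) ≡ 26/13 mod 29. 13⁻¹ ≡ 9 (mod 29), so λ ≡ 2.
  x = λ² - 26 - 10 = 4 - 36 ≡ 26; y = λ·(26 - 26) - 27 ≡ 2. → (26, 2)
7P: (26, 2) + (10, 24). λ = (24 - 2)/(10 - 26) ≡ 22/13 mod 29. 13⁻¹ ≡ 9 (mod 29), so λ ≡ 24.
  x = λ² - 26 - 10 = 576 - 36 ≡ 18; y = λ·(26 - 18) - 2 ≡ 16. → (18, 16)
8P: (18, 16) + (10, 24). λ = (24 - 16)/(10 - 18) ≡ 8/21 mod 29. 21⁻¹ ≡ 18 (mod 29), so λ ≡ 28.
  x = λ² - 18 - 10 = 784 - 28 ≡ 2; y = λ·(18 - 2) - 16 ≡ 26. → (2, 26)
9P: (2, 26) + (10, 24). λ = (24 - 26)/(10 - 2) ≡ 27/8 mod 29. 8⁻¹ ≡ 11 (mod 29), so λ ≡ 7.
  x = λ² - 2 - 10 = 49 - 12 ≡ 8; y = λ·(2 - 8) - 26 ≡ 19. → (8, 19)
10P: (8, 19) + (10, 24). λ = (24 - 19)/(10 - 8) ≡ 5/2 mod 29. 2⁻¹ ≡ 15 (mod 29), so λ ≡ 17.
  x = λ² - 8 - 10 = 289 - 18 ≡ 10; y = λ·(8 - 10) - 19 ≡ 5. → (10, 5)
11P: (10, 5) + (10, 24): same x and y₁ ≡ -y₂, so the sum is O.
11P = O, so the order is 11.

11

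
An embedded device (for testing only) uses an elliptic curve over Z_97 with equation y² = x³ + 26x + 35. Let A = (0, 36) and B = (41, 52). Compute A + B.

(64, 10)

(0, 36) + (41, 52). λ = (52 - 36)/(41 - 0) ≡ 16/41 mod 97. 41⁻¹ ≡ 71 (mod 97) since 41·71 = 2911 ≡ 1, so λ ≡ 69.
  x = λ² - 0 - 41 = 4761 - 41 ≡ 64; y = λ·(0 - 64) - 36 ≡ 10. → (64, 10)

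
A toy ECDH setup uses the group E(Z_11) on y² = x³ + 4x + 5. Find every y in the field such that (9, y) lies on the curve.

x³ + 4x + 5 = 770 ≡ 0 (mod 11).
Only y = 0 satisfies y² ≡ 0.

0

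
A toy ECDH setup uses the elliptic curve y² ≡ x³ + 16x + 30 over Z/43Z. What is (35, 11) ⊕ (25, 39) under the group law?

(35, 11) + (25, 39). λ = (39 - 11)/(25 - 35) ≡ 28/33 mod 43. 33⁻¹ ≡ 30 (mod 43), so λ ≡ 23.
  x = λ² - 35 - 25 = 529 - 60 ≡ 39; y = λ·(35 - 39) - 11 ≡ 26. → (39, 26)

(39, 26)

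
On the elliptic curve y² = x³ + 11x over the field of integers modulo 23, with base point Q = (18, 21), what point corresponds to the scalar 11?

(18, 2)

Repeated addition: build up to 11Q.
2Q: tangent at (18, 21): λ = (3·18² + 11)/(2·21) ≡ 17/19. 19⁻¹ ≡ 17 (mod 23), so λ ≡ 17·17 ≡ 13.
  x = λ² - 18 - 18 = 169 - 36 ≡ 18; y = λ·(18 - 18) - 21 ≡ 2. → (18, 2)
3Q: (18, 2) + (18, 21): same x and y₁ ≡ -y₂, so the sum is O.
4Q: O + (18, 21) = (18, 21) (identity).
5Q: tangent at (18, 21): λ = (3·18² + 11)/(2·21) ≡ 17/19. 19⁻¹ ≡ 17 (mod 23), so λ ≡ 17·17 ≡ 13.
  x = λ² - 18 - 18 = 169 - 36 ≡ 18; y = λ·(18 - 18) - 21 ≡ 2. → (18, 2)
6Q: (18, 2) + (18, 21): same x and y₁ ≡ -y₂, so the sum is O.
7Q: O + (18, 21) = (18, 21) (identity).
8Q: tangent at (18, 21): λ = (3·18² + 11)/(2·21) ≡ 17/19. 19⁻¹ ≡ 17 (mod 23), so λ ≡ 17·17 ≡ 13.
  x = λ² - 18 - 18 = 169 - 36 ≡ 18; y = λ·(18 - 18) - 21 ≡ 2. → (18, 2)
9Q: (18, 2) + (18, 21): same x and y₁ ≡ -y₂, so the sum is O.
10Q: O + (18, 21) = (18, 21) (identity).
11Q: tangent at (18, 21): λ = (3·18² + 11)/(2·21) ≡ 17/19. 19⁻¹ ≡ 17 (mod 23), so λ ≡ 17·17 ≡ 13.
  x = λ² - 18 - 18 = 169 - 36 ≡ 18; y = λ·(18 - 18) - 21 ≡ 2. → (18, 2)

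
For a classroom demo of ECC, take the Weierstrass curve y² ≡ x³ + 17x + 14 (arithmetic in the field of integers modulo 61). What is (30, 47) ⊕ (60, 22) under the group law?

(30, 47) + (60, 22). λ = (22 - 47)/(60 - 30) ≡ 36/30 mod 61. 30⁻¹ ≡ 59 (mod 61), so λ ≡ 50.
  x = λ² - 30 - 60 = 2500 - 90 ≡ 31; y = λ·(30 - 31) - 47 ≡ 25. → (31, 25)

(31, 25)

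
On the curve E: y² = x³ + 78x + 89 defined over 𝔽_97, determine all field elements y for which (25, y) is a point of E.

none

x³ + 78x + 89 = 17664 ≡ 10 (mod 97).
10 is a non-residue mod 97; no y exists.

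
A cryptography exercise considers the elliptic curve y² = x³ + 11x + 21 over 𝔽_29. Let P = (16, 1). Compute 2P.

(1, 27)

tangent at (16, 1): λ = (3·16² + 11)/(2·1) ≡ 25/2. 2⁻¹ ≡ 15 (mod 29) since 2·15 = 30 ≡ 1, so λ ≡ 25·15 ≡ 27.
  x = λ² - 16 - 16 = 729 - 32 ≡ 1; y = λ·(16 - 1) - 1 ≡ 27. → (1, 27)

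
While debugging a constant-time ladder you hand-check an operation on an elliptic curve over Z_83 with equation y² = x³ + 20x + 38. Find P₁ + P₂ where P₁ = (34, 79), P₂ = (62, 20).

(34, 79) + (62, 20). λ = (20 - 79)/(62 - 34) ≡ 24/28 mod 83. 28⁻¹ ≡ 3 (mod 83) since 28·3 = 84 ≡ 1, so λ ≡ 72.
  x = λ² - 34 - 62 = 5184 - 96 ≡ 25; y = λ·(34 - 25) - 79 ≡ 71. → (25, 71)

(25, 71)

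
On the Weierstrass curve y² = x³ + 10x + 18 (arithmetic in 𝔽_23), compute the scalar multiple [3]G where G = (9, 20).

Repeated addition: build up to 3G.
2G: tangent at (9, 20): λ = (3·9² + 10)/(2·20) ≡ 0/17. 17⁻¹ ≡ 19 (mod 23), so λ ≡ 0·19 ≡ 0.
  x = λ² - 9 - 9 = 0 - 18 ≡ 5; y = λ·(9 - 5) - 20 ≡ 3. → (5, 3)
3G: (5, 3) + (9, 20). λ = (20 - 3)/(9 - 5) ≡ 17/4 mod 23. 4⁻¹ ≡ 6 (mod 23) since 4·6 = 24 ≡ 1, so λ ≡ 10.
  x = λ² - 5 - 9 = 100 - 14 ≡ 17; y = λ·(5 - 17) - 3 ≡ 15. → (17, 15)

(17, 15)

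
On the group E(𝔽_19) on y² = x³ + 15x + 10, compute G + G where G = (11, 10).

tangent at (11, 10): λ = (3·11² + 15)/(2·10) ≡ 17/1. 1⁻¹ ≡ 1 (mod 19) since 1·1 = 1 ≡ 1, so λ ≡ 17·1 ≡ 17.
  x = λ² - 11 - 11 = 289 - 22 ≡ 1; y = λ·(11 - 1) - 10 ≡ 8. → (1, 8)

(1, 8)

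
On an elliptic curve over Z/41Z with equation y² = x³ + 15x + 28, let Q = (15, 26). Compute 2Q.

(7, 36)

tangent at (15, 26): λ = (3·15² + 15)/(2·26) ≡ 34/11. 11⁻¹ ≡ 15 (mod 41), so λ ≡ 34·15 ≡ 18.
  x = λ² - 15 - 15 = 324 - 30 ≡ 7; y = λ·(15 - 7) - 26 ≡ 36. → (7, 36)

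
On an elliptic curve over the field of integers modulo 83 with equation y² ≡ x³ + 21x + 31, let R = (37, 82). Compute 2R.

(47, 57)

tangent at (37, 82): λ = (3·37² + 21)/(2·82) ≡ 61/81. 81⁻¹ ≡ 41 (mod 83), so λ ≡ 61·41 ≡ 11.
  x = λ² - 37 - 37 = 121 - 74 ≡ 47; y = λ·(37 - 47) - 82 ≡ 57. → (47, 57)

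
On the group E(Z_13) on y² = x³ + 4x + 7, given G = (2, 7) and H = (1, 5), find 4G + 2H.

First 4G:
Double-and-add on 4 = (100)₂. Start with G = (2, 7) for the leading 1-bit.
double: tangent at (2, 7): λ = (3·2² + 4)/(2·7) ≡ 3/1. 1⁻¹ ≡ 1 (mod 13) since 1·1 = 1 ≡ 1, so λ ≡ 3·1 ≡ 3.
  x = λ² - 2 - 2 = 9 - 4 ≡ 5; y = λ·(2 - 5) - 7 ≡ 10. → (5, 10)
double: tangent at (5, 10): λ = (3·5² + 4)/(2·10) ≡ 1/7. 7⁻¹ ≡ 2 (mod 13), so λ ≡ 1·2 ≡ 2.
  x = λ² - 5 - 5 = 4 - 10 ≡ 7; y = λ·(5 - 7) - 10 ≡ 12. → (7, 12)
4G = (7, 12).
Next 2H:
Repeated addition: build up to 2H.
2H: tangent at (1, 5): λ = (3·1² + 4)/(2·5) ≡ 7/10. 10⁻¹ ≡ 4 (mod 13), so λ ≡ 7·4 ≡ 2.
  x = λ² - 1 - 1 = 4 - 2 ≡ 2; y = λ·(1 - 2) - 5 ≡ 6. → (2, 6)
2H = (2, 6).
Finally 4G + 2H:
(7, 12) + (2, 6). λ = (6 - 12)/(2 - 7) ≡ 7/8 mod 13. 8⁻¹ ≡ 5 (mod 13), so λ ≡ 9.
  x = λ² - 7 - 2 = 81 - 9 ≡ 7; y = λ·(7 - 7) - 12 ≡ 1. → (7, 1)

(7, 1)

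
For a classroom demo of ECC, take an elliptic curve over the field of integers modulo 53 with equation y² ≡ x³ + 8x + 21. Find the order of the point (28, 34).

9

2P: tangent at (28, 34): λ = (3·28² + 8)/(2·34) ≡ 28/15. 15⁻¹ ≡ 46 (mod 53) since 15·46 = 690 ≡ 1, so λ ≡ 28·46 ≡ 16.
  x = λ² - 28 - 28 = 256 - 56 ≡ 41; y = λ·(28 - 41) - 34 ≡ 23. → (41, 23)
3P: (41, 23) + (28, 34). λ = (34 - 23)/(28 - 41) ≡ 11/40 mod 53. 40⁻¹ ≡ 4 (mod 53) since 40·4 = 160 ≡ 1, so λ ≡ 44.
  x = λ² - 41 - 28 = 1936 - 69 ≡ 12; y = λ·(41 - 12) - 23 ≡ 34. → (12, 34)
4P: (12, 34) + (28, 34). λ = (34 - 34)/(28 - 12) ≡ 0/16 mod 53. 16⁻¹ ≡ 10 (mod 53), so λ ≡ 0.
  x = λ² - 12 - 28 = 0 - 40 ≡ 13; y = λ·(12 - 13) - 34 ≡ 19. → (13, 19)
5P: (13, 19) + (28, 34). λ = (34 - 19)/(28 - 13) ≡ 15/15 mod 53. 15⁻¹ ≡ 46 (mod 53) since 15·46 = 690 ≡ 1, so λ ≡ 1.
  x = λ² - 13 - 28 = 1 - 41 ≡ 13; y = λ·(13 - 13) - 19 ≡ 34. → (13, 34)
6P: (13, 34) + (28, 34). λ = (34 - 34)/(28 - 13) ≡ 0/15 mod 53. 15⁻¹ ≡ 46 (mod 53), so λ ≡ 0.
  x = λ² - 13 - 28 = 0 - 41 ≡ 12; y = λ·(13 - 12) - 34 ≡ 19. → (12, 19)
7P: (12, 19) + (28, 34). λ = (34 - 19)/(28 - 12) ≡ 15/16 mod 53. 16⁻¹ ≡ 10 (mod 53) since 16·10 = 160 ≡ 1, so λ ≡ 44.
  x = λ² - 12 - 28 = 1936 - 40 ≡ 41; y = λ·(12 - 41) - 19 ≡ 30. → (41, 30)
8P: (41, 30) + (28, 34). λ = (34 - 30)/(28 - 41) ≡ 4/40 mod 53. 40⁻¹ ≡ 4 (mod 53), so λ ≡ 16.
  x = λ² - 41 - 28 = 256 - 69 ≡ 28; y = λ·(41 - 28) - 30 ≡ 19. → (28, 19)
9P: (28, 19) + (28, 34): same x and y₁ ≡ -y₂, so the sum is the point at infinity.
9P = the point at infinity, so the order is 9.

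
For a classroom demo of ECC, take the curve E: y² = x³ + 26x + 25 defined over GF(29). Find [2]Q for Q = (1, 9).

tangent at (1, 9): λ = (3·1² + 26)/(2·9) ≡ 0/18. 18⁻¹ ≡ 21 (mod 29), so λ ≡ 0·21 ≡ 0.
  x = λ² - 1 - 1 = 0 - 2 ≡ 27; y = λ·(1 - 27) - 9 ≡ 20. → (27, 20)

(27, 20)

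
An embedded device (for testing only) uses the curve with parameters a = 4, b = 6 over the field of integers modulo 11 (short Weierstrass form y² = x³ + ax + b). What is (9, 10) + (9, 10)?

(2, 0)

tangent at (9, 10): λ = (3·9² + 4)/(2·10) ≡ 5/9. 9⁻¹ ≡ 5 (mod 11), so λ ≡ 5·5 ≡ 3.
  x = λ² - 9 - 9 = 9 - 18 ≡ 2; y = λ·(9 - 2) - 10 ≡ 0. → (2, 0)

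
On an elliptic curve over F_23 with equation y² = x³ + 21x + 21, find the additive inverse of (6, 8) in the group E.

(6, 15)

-(6, 8) = (6, -8 mod 23) = (6, 15).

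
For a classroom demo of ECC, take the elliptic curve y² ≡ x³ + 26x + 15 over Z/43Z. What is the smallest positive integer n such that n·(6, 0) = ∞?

2

2P: (6, 0) + (6, 0): same x and y₁ ≡ -y₂, so the sum is ∞.
2P = ∞, so the order is 2.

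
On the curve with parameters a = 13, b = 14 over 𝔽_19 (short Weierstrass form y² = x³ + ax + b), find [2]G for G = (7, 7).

tangent at (7, 7): λ = (3·7² + 13)/(2·7) ≡ 8/14. 14⁻¹ ≡ 15 (mod 19) since 14·15 = 210 ≡ 1, so λ ≡ 8·15 ≡ 6.
  x = λ² - 7 - 7 = 36 - 14 ≡ 3; y = λ·(7 - 3) - 7 ≡ 17. → (3, 17)

(3, 17)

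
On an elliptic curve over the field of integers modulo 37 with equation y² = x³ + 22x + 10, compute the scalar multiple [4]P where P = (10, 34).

Double-and-add on 4 = (100)₂. Start with P = (10, 34) for the leading 1-bit.
double: tangent at (10, 34): λ = (3·10² + 22)/(2·34) ≡ 26/31. 31⁻¹ ≡ 6 (mod 37), so λ ≡ 26·6 ≡ 8.
  x = λ² - 10 - 10 = 64 - 20 ≡ 7; y = λ·(10 - 7) - 34 ≡ 27. → (7, 27)
double: tangent at (7, 27): λ = (3·7² + 22)/(2·27) ≡ 21/17. 17⁻¹ ≡ 24 (mod 37) since 17·24 = 408 ≡ 1, so λ ≡ 21·24 ≡ 23.
  x = λ² - 7 - 7 = 529 - 14 ≡ 34; y = λ·(7 - 34) - 27 ≡ 18. → (34, 18)

(34, 18)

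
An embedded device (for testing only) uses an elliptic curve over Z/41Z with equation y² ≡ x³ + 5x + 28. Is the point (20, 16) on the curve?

y² = 16² ≡ 10; x³ + 5x + 28 = 8128 ≡ 10 (mod 41). 10 = 10.

yes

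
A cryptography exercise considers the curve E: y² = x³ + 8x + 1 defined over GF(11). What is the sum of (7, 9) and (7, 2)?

The two points share x = 7 and their y-coordinates satisfy 9 + 2 ≡ 0 (mod 11), so they are inverses. Their sum is O.

O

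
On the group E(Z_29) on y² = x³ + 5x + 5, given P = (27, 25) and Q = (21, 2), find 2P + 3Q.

First 2P:
Repeated addition: build up to 2P.
2P: tangent at (27, 25): λ = (3·27² + 5)/(2·25) ≡ 17/21. 21⁻¹ ≡ 18 (mod 29) since 21·18 = 378 ≡ 1, so λ ≡ 17·18 ≡ 16.
  x = λ² - 27 - 27 = 256 - 54 ≡ 28; y = λ·(27 - 28) - 25 ≡ 17. → (28, 17)
2P = (28, 17).
Next 3Q:
Repeated addition: build up to 3Q.
2Q: tangent at (21, 2): λ = (3·21² + 5)/(2·2) ≡ 23/4. 4⁻¹ ≡ 22 (mod 29) since 4·22 = 88 ≡ 1, so λ ≡ 23·22 ≡ 13.
  x = λ² - 21 - 21 = 169 - 42 ≡ 11; y = λ·(21 - 11) - 2 ≡ 12. → (11, 12)
3Q: (11, 12) + (21, 2). λ = (2 - 12)/(21 - 11) ≡ 19/10 mod 29. 10⁻¹ ≡ 3 (mod 29), so λ ≡ 28.
  x = λ² - 11 - 21 = 784 - 32 ≡ 27; y = λ·(11 - 27) - 12 ≡ 4. → (27, 4)
3Q = (27, 4).
Finally 2P + 3Q:
(28, 17) + (27, 4). λ = (4 - 17)/(27 - 28) ≡ 16/28 mod 29. 28⁻¹ ≡ 28 (mod 29), so λ ≡ 13.
  x = λ² - 28 - 27 = 169 - 55 ≡ 27; y = λ·(28 - 27) - 17 ≡ 25. → (27, 25)

(27, 25)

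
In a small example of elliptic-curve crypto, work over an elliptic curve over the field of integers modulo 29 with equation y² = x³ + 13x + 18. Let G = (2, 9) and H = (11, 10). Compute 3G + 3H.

(9, 9)

First 3G:
Repeated addition: build up to 3G.
2G: tangent at (2, 9): λ = (3·2² + 13)/(2·9) ≡ 25/18. 18⁻¹ ≡ 21 (mod 29) since 18·21 = 378 ≡ 1, so λ ≡ 25·21 ≡ 3.
  x = λ² - 2 - 2 = 9 - 4 ≡ 5; y = λ·(2 - 5) - 9 ≡ 11. → (5, 11)
3G: (5, 11) + (2, 9). λ = (9 - 11)/(2 - 5) ≡ 27/26 mod 29. 26⁻¹ ≡ 19 (mod 29) since 26·19 = 494 ≡ 1, so λ ≡ 20.
  x = λ² - 5 - 2 = 400 - 7 ≡ 16; y = λ·(5 - 16) - 11 ≡ 1. → (16, 1)
3G = (16, 1).
Next 3H:
Repeated addition: build up to 3H.
2H: tangent at (11, 10): λ = (3·11² + 13)/(2·10) ≡ 28/20. 20⁻¹ ≡ 16 (mod 29), so λ ≡ 28·16 ≡ 13.
  x = λ² - 11 - 11 = 169 - 22 ≡ 2; y = λ·(11 - 2) - 10 ≡ 20. → (2, 20)
3H: (2, 20) + (11, 10). λ = (10 - 20)/(11 - 2) ≡ 19/9 mod 29. 9⁻¹ ≡ 13 (mod 29), so λ ≡ 15.
  x = λ² - 2 - 11 = 225 - 13 ≡ 9; y = λ·(2 - 9) - 20 ≡ 20. → (9, 20)
3H = (9, 20).
Finally 3G + 3H:
(16, 1) + (9, 20). λ = (20 - 1)/(9 - 16) ≡ 19/22 mod 29. 22⁻¹ ≡ 4 (mod 29) since 22·4 = 88 ≡ 1, so λ ≡ 18.
  x = λ² - 16 - 9 = 324 - 25 ≡ 9; y = λ·(16 - 9) - 1 ≡ 9. → (9, 9)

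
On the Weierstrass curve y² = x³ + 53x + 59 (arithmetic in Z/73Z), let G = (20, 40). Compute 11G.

(25, 0)

Repeated addition: build up to 11G.
2G: tangent at (20, 40): λ = (3·20² + 53)/(2·40) ≡ 12/7. 7⁻¹ ≡ 21 (mod 73), so λ ≡ 12·21 ≡ 33.
  x = λ² - 20 - 20 = 1089 - 40 ≡ 27; y = λ·(20 - 27) - 40 ≡ 21. → (27, 21)
3G: (27, 21) + (20, 40). λ = (40 - 21)/(20 - 27) ≡ 19/66 mod 73. 66⁻¹ ≡ 52 (mod 73) since 66·52 = 3432 ≡ 1, so λ ≡ 39.
  x = λ² - 27 - 20 = 1521 - 47 ≡ 14; y = λ·(27 - 14) - 21 ≡ 48. → (14, 48)
4G: (14, 48) + (20, 40). λ = (40 - 48)/(20 - 14) ≡ 65/6 mod 73. 6⁻¹ ≡ 61 (mod 73) since 6·61 = 366 ≡ 1, so λ ≡ 23.
  x = λ² - 14 - 20 = 529 - 34 ≡ 57; y = λ·(14 - 57) - 48 ≡ 58. → (57, 58)
5G: (57, 58) + (20, 40). λ = (40 - 58)/(20 - 57) ≡ 55/36 mod 73. 36⁻¹ ≡ 71 (mod 73) since 36·71 = 2556 ≡ 1, so λ ≡ 36.
  x = λ² - 57 - 20 = 1296 - 77 ≡ 51; y = λ·(57 - 51) - 58 ≡ 12. → (51, 12)
6G: (51, 12) + (20, 40). λ = (40 - 12)/(20 - 51) ≡ 28/42 mod 73. 42⁻¹ ≡ 40 (mod 73), so λ ≡ 25.
  x = λ² - 51 - 20 = 625 - 71 ≡ 43; y = λ·(51 - 43) - 12 ≡ 42. → (43, 42)
7G: (43, 42) + (20, 40). λ = (40 - 42)/(20 - 43) ≡ 71/50 mod 73. 50⁻¹ ≡ 19 (mod 73) since 50·19 = 950 ≡ 1, so λ ≡ 35.
  x = λ² - 43 - 20 = 1225 - 63 ≡ 67; y = λ·(43 - 67) - 42 ≡ 67. → (67, 67)
8G: (67, 67) + (20, 40). λ = (40 - 67)/(20 - 67) ≡ 46/26 mod 73. 26⁻¹ ≡ 59 (mod 73) since 26·59 = 1534 ≡ 1, so λ ≡ 13.
  x = λ² - 67 - 20 = 169 - 87 ≡ 9; y = λ·(67 - 9) - 67 ≡ 30. → (9, 30)
9G: (9, 30) + (20, 40). λ = (40 - 30)/(20 - 9) ≡ 10/11 mod 73. 11⁻¹ ≡ 20 (mod 73) since 11·20 = 220 ≡ 1, so λ ≡ 54.
  x = λ² - 9 - 20 = 2916 - 29 ≡ 40; y = λ·(9 - 40) - 30 ≡ 48. → (40, 48)
10G: (40, 48) + (20, 40). λ = (40 - 48)/(20 - 40) ≡ 65/53 mod 73. 53⁻¹ ≡ 62 (mod 73), so λ ≡ 15.
  x = λ² - 40 - 20 = 225 - 60 ≡ 19; y = λ·(40 - 19) - 48 ≡ 48. → (19, 48)
11G: (19, 48) + (20, 40). λ = (40 - 48)/(20 - 19) ≡ 65/1 mod 73. 1⁻¹ ≡ 1 (mod 73) since 1·1 = 1 ≡ 1, so λ ≡ 65.
  x = λ² - 19 - 20 = 4225 - 39 ≡ 25; y = λ·(19 - 25) - 48 ≡ 0. → (25, 0)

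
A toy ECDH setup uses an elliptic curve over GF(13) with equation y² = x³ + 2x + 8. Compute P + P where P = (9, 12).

(9, 1)

tangent at (9, 12): λ = (3·9² + 2)/(2·12) ≡ 11/11. 11⁻¹ ≡ 6 (mod 13), so λ ≡ 11·6 ≡ 1.
  x = λ² - 9 - 9 = 1 - 18 ≡ 9; y = λ·(9 - 9) - 12 ≡ 1. → (9, 1)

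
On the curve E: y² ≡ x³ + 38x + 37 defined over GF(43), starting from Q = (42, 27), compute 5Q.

Repeated addition: build up to 5Q.
2Q: tangent at (42, 27): λ = (3·42² + 38)/(2·27) ≡ 41/11. 11⁻¹ ≡ 4 (mod 43) since 11·4 = 44 ≡ 1, so λ ≡ 41·4 ≡ 35.
  x = λ² - 42 - 42 = 1225 - 84 ≡ 23; y = λ·(42 - 23) - 27 ≡ 36. → (23, 36)
3Q: (23, 36) + (42, 27). λ = (27 - 36)/(42 - 23) ≡ 34/19 mod 43. 19⁻¹ ≡ 34 (mod 43), so λ ≡ 38.
  x = λ² - 23 - 42 = 1444 - 65 ≡ 3; y = λ·(23 - 3) - 36 ≡ 36. → (3, 36)
4Q: (3, 36) + (42, 27). λ = (27 - 36)/(42 - 3) ≡ 34/39 mod 43. 39⁻¹ ≡ 32 (mod 43), so λ ≡ 13.
  x = λ² - 3 - 42 = 169 - 45 ≡ 38; y = λ·(3 - 38) - 36 ≡ 25. → (38, 25)
5Q: (38, 25) + (42, 27). λ = (27 - 25)/(42 - 38) ≡ 2/4 mod 43. 4⁻¹ ≡ 11 (mod 43), so λ ≡ 22.
  x = λ² - 38 - 42 = 484 - 80 ≡ 17; y = λ·(38 - 17) - 25 ≡ 7. → (17, 7)

(17, 7)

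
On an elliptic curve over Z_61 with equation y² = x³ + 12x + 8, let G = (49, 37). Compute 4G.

(6, 28)

Double-and-add on 4 = (100)₂. Start with G = (49, 37) for the leading 1-bit.
double: tangent at (49, 37): λ = (3·49² + 12)/(2·37) ≡ 17/13. 13⁻¹ ≡ 47 (mod 61) since 13·47 = 611 ≡ 1, so λ ≡ 17·47 ≡ 6.
  x = λ² - 49 - 49 = 36 - 98 ≡ 60; y = λ·(49 - 60) - 37 ≡ 19. → (60, 19)
double: tangent at (60, 19): λ = (3·60² + 12)/(2·19) ≡ 15/38. 38⁻¹ ≡ 53 (mod 61) since 38·53 = 2014 ≡ 1, so λ ≡ 15·53 ≡ 2.
  x = λ² - 60 - 60 = 4 - 120 ≡ 6; y = λ·(60 - 6) - 19 ≡ 28. → (6, 28)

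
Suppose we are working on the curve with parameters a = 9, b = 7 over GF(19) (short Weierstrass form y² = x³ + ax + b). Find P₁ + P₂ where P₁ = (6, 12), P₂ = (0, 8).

(5, 14)

(6, 12) + (0, 8). λ = (8 - 12)/(0 - 6) ≡ 15/13 mod 19. 13⁻¹ ≡ 3 (mod 19) since 13·3 = 39 ≡ 1, so λ ≡ 7.
  x = λ² - 6 - 0 = 49 - 6 ≡ 5; y = λ·(6 - 5) - 12 ≡ 14. → (5, 14)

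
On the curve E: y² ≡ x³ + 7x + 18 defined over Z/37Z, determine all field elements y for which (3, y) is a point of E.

none

x³ + 7x + 18 = 66 ≡ 29 (mod 37).
29 is a non-residue mod 37; no y exists.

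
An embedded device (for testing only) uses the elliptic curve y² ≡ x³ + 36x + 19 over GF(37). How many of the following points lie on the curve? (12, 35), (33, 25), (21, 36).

1

(12, 35): 35² ≡ 4, rhs ≡ 33 → off.
(33, 25): 25² ≡ 33, rhs ≡ 33 → on.
(21, 36): 36² ≡ 1, rhs ≡ 9 → off.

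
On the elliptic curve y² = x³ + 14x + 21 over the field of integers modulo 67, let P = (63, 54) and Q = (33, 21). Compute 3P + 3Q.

First 3P:
Repeated addition: build up to 3P.
2P: tangent at (63, 54): λ = (3·63² + 14)/(2·54) ≡ 62/41. 41⁻¹ ≡ 18 (mod 67) since 41·18 = 738 ≡ 1, so λ ≡ 62·18 ≡ 44.
  x = λ² - 63 - 63 = 1936 - 126 ≡ 1; y = λ·(63 - 1) - 54 ≡ 61. → (1, 61)
3P: (1, 61) + (63, 54). λ = (54 - 61)/(63 - 1) ≡ 60/62 mod 67. 62⁻¹ ≡ 40 (mod 67), so λ ≡ 55.
  x = λ² - 1 - 63 = 3025 - 64 ≡ 13; y = λ·(1 - 13) - 61 ≡ 16. → (13, 16)
3P = (13, 16).
Next 3Q:
Repeated addition: build up to 3Q.
2Q: tangent at (33, 21): λ = (3·33² + 14)/(2·21) ≡ 65/42. 42⁻¹ ≡ 8 (mod 67), so λ ≡ 65·8 ≡ 51.
  x = λ² - 33 - 33 = 2601 - 66 ≡ 56; y = λ·(33 - 56) - 21 ≡ 12. → (56, 12)
3Q: (56, 12) + (33, 21). λ = (21 - 12)/(33 - 56) ≡ 9/44 mod 67. 44⁻¹ ≡ 32 (mod 67) since 44·32 = 1408 ≡ 1, so λ ≡ 20.
  x = λ² - 56 - 33 = 400 - 89 ≡ 43; y = λ·(56 - 43) - 12 ≡ 47. → (43, 47)
3Q = (43, 47).
Finally 3P + 3Q:
(13, 16) + (43, 47). λ = (47 - 16)/(43 - 13) ≡ 31/30 mod 67. 30⁻¹ ≡ 38 (mod 67), so λ ≡ 39.
  x = λ² - 13 - 43 = 1521 - 56 ≡ 58; y = λ·(13 - 58) - 16 ≡ 38. → (58, 38)

(58, 38)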